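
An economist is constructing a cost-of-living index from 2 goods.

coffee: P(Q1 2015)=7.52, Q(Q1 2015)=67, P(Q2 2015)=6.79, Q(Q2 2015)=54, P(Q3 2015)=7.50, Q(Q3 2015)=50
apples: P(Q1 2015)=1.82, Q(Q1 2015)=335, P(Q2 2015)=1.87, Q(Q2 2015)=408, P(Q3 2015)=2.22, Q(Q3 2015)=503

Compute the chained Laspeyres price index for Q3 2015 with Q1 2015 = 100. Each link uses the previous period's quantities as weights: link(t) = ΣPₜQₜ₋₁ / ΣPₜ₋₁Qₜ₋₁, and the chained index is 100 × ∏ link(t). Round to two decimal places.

112.68

Link Q1 2015→Q2 2015:
ΣP(Q2 2015)Q(Q1 2015) = 6.79×67 + 1.87×335 = 454.93 + 626.45 = 1081.38
ΣP(Q1 2015)Q(Q1 2015) = 7.52×67 + 1.82×335 = 503.84 + 609.7 = 1113.54
link = 1081.38/1113.54 = 0.971119
Link Q2 2015→Q3 2015:
ΣP(Q3 2015)Q(Q2 2015) = 7.50×54 + 2.22×408 = 405 + 905.76 = 1310.76
ΣP(Q2 2015)Q(Q2 2015) = 6.79×54 + 1.87×408 = 366.66 + 762.96 = 1129.62
link = 1310.76/1129.62 = 1.160355
Chained index = 100 × 0.971119 × 1.160355 = 112.6843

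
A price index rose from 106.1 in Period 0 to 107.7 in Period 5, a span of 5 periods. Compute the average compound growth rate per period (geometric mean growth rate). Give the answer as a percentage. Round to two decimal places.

0.30%

Growth factor = (107.7/106.1)^(1/5) = (1.015080)^(1/5) = 1.002998
Growth rate = 1.002998 − 1 = 0.002998 = 0.2998%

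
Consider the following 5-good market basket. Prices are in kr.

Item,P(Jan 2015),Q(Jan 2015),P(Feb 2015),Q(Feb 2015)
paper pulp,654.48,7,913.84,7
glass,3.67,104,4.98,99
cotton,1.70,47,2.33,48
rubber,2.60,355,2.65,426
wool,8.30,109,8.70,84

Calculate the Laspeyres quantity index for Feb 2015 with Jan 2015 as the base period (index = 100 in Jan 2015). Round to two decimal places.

Laspeyres quantity index uses base-period prices as weights.
ΣP(Jan 2015)·Q(Feb 2015) = 654.48×7 + 3.67×99 + 1.70×48 + 2.60×426 + 8.30×84 = 4581.36 + 363.33 + 81.6 + 1107.6 + 697.2 = 6831.09
ΣP(Jan 2015)·Q(Jan 2015) = 654.48×7 + 3.67×104 + 1.70×47 + 2.60×355 + 8.30×109 = 4581.36 + 381.68 + 79.9 + 923 + 904.7 = 6870.64
Index = 6831.09 / 6870.64 × 100 = 99.4244

99.42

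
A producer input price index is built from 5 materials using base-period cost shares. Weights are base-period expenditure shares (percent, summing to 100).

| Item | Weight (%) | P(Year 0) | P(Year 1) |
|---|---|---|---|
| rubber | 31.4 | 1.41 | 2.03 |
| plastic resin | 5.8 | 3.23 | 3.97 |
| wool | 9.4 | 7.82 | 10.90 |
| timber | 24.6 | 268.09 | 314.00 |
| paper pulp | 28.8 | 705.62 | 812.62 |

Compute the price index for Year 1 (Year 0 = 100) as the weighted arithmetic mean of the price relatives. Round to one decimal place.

rubber: 31.4 × (2.03/1.41) = 31.4 × 1.439716 = 45.2071
plastic resin: 5.8 × (3.97/3.23) = 5.8 × 1.229102 = 7.1288
wool: 9.4 × (10.90/7.82) = 9.4 × 1.393862 = 13.1023
timber: 24.6 × (314.00/268.09) = 24.6 × 1.171248 = 28.8127
paper pulp: 28.8 × (812.62/705.62) = 28.8 × 1.151640 = 33.1672
Index = Σ wᵢ·(p₁ᵢ/p₀ᵢ) = 45.2071 + 7.1288 + 13.1023 + 28.8127 + 33.1672 = 127.4181

127.4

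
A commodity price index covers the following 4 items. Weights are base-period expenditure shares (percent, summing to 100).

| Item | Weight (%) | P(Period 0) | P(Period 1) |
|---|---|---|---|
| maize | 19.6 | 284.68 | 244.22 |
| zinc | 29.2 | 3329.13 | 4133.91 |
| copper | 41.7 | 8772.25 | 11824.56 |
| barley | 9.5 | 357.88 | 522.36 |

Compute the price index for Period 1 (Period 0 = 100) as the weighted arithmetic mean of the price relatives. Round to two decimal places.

maize: 19.6 × (244.22/284.68) = 19.6 × 0.857876 = 16.8144
zinc: 29.2 × (4133.91/3329.13) = 29.2 × 1.241739 = 36.2588
copper: 41.7 × (11824.56/8772.25) = 41.7 × 1.347951 = 56.2095
barley: 9.5 × (522.36/357.88) = 9.5 × 1.459595 = 13.8662
Index = Σ wᵢ·(p₁ᵢ/p₀ᵢ) = 16.8144 + 36.2588 + 56.2095 + 13.8662 = 123.1488

123.15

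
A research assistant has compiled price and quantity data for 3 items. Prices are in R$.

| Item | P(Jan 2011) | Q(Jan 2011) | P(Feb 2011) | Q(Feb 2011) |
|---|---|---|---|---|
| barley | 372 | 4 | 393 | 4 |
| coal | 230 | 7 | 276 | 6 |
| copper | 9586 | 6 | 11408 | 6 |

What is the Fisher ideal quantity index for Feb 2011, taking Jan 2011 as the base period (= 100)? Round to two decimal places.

Laspeyres component (base-period weights):
ΣP(Jan 2011)Q(Feb 2011) = 372×4 + 230×6 + 9586×6 = 1488 + 1380 + 57516 = 60384
ΣP(Jan 2011)Q(Jan 2011) = 372×4 + 230×7 + 9586×6 = 1488 + 1610 + 57516 = 60614
L = 60384 / 60614 × 100 = 99.6205
Paasche component (current-period weights):
ΣP(Feb 2011)Q(Feb 2011) = 393×4 + 276×6 + 11408×6 = 1572 + 1656 + 68448 = 71676
ΣP(Feb 2011)Q(Jan 2011) = 393×4 + 276×7 + 11408×6 = 1572 + 1932 + 68448 = 71952
P = 71676 / 71952 × 100 = 99.6164
Fisher = √(L × P) = √(99.6205 × 99.6164) = 99.6185

99.62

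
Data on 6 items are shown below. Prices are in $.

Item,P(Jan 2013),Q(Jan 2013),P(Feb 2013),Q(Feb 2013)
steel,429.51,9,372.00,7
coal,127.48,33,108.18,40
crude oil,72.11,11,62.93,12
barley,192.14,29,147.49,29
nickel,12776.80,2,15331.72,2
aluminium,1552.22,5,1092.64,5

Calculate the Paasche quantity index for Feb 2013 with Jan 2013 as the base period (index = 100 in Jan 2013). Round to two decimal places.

100.16

Paasche quantity index uses current-period prices as weights.
ΣP(Feb 2013)·Q(Feb 2013) = 372.00×7 + 108.18×40 + 62.93×12 + 147.49×29 + 15331.72×2 + 1092.64×5 = 2604 + 4327.2 + 755.16 + 4277.21 + 30663.44 + 5463.2 = 48090.21
ΣP(Feb 2013)·Q(Jan 2013) = 372.00×9 + 108.18×33 + 62.93×11 + 147.49×29 + 15331.72×2 + 1092.64×5 = 3348 + 3569.94 + 692.23 + 4277.21 + 30663.44 + 5463.2 = 48014.02
Index = 48090.21 / 48014.02 × 100 = 100.1587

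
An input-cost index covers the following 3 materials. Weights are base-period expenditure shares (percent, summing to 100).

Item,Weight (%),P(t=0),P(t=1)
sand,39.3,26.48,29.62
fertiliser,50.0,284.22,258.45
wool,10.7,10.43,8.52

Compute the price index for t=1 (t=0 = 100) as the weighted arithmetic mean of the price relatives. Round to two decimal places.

sand: 39.3 × (29.62/26.48) = 39.3 × 1.118580 = 43.9602
fertiliser: 50.0 × (258.45/284.22) = 50.0 × 0.909331 = 45.4665
wool: 10.7 × (8.52/10.43) = 10.7 × 0.816874 = 8.7406
Index = Σ wᵢ·(p₁ᵢ/p₀ᵢ) = 43.9602 + 45.4665 + 8.7406 = 98.1673

98.17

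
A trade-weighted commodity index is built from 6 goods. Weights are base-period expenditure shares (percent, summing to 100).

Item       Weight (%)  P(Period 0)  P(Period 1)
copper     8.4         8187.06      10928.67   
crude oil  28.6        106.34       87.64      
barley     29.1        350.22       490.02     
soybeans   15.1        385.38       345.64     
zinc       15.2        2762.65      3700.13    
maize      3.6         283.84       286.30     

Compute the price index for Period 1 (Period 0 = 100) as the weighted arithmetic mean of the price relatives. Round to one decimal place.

copper: 8.4 × (10928.67/8187.06) = 8.4 × 1.334871 = 11.2129
crude oil: 28.6 × (87.64/106.34) = 28.6 × 0.824149 = 23.5707
barley: 29.1 × (490.02/350.22) = 29.1 × 1.399178 = 40.7161
soybeans: 15.1 × (345.64/385.38) = 15.1 × 0.896881 = 13.5429
zinc: 15.2 × (3700.13/2762.65) = 15.2 × 1.339341 = 20.3580
maize: 3.6 × (286.30/283.84) = 3.6 × 1.008667 = 3.6312
Index = Σ wᵢ·(p₁ᵢ/p₀ᵢ) = 11.2129 + 23.5707 + 40.7161 + 13.5429 + 20.3580 + 3.6312 = 113.0317

113.0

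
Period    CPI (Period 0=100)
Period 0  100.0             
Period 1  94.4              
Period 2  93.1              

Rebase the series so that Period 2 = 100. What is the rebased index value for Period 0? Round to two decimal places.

107.41

Rebased(Period 0) = 100.0 / 93.1 × 100 = 107.4114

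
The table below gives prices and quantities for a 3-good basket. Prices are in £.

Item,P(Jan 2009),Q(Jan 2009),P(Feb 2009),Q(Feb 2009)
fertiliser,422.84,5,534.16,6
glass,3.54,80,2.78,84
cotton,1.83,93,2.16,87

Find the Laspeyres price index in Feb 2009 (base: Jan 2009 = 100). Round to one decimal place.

120.5

Laspeyres price index uses base-period quantities as weights.
ΣP(Feb 2009)·Q(Jan 2009) = 534.16×5 + 2.78×80 + 2.16×93 = 2670.8 + 222.4 + 200.88 = 3094.08
ΣP(Jan 2009)·Q(Jan 2009) = 422.84×5 + 3.54×80 + 1.83×93 = 2114.2 + 283.2 + 170.19 = 2567.59
Index = 3094.08 / 2567.59 × 100 = 120.5052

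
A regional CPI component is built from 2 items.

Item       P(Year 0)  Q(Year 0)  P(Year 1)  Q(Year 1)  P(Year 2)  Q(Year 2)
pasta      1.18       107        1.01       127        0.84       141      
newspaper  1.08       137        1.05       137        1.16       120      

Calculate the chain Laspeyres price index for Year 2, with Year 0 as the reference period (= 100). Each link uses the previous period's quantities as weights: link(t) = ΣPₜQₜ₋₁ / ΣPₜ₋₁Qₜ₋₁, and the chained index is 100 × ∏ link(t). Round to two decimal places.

89.67

Link Year 0→Year 1:
ΣP(Year 1)Q(Year 0) = 1.01×107 + 1.05×137 = 108.07 + 143.85 = 251.92
ΣP(Year 0)Q(Year 0) = 1.18×107 + 1.08×137 = 126.26 + 147.96 = 274.22
link = 251.92/274.22 = 0.918678
Link Year 1→Year 2:
ΣP(Year 2)Q(Year 1) = 0.84×127 + 1.16×137 = 106.68 + 158.92 = 265.6
ΣP(Year 1)Q(Year 1) = 1.01×127 + 1.05×137 = 128.27 + 143.85 = 272.12
link = 265.6/272.12 = 0.976040
Chained index = 100 × 0.918678 × 0.976040 = 89.6667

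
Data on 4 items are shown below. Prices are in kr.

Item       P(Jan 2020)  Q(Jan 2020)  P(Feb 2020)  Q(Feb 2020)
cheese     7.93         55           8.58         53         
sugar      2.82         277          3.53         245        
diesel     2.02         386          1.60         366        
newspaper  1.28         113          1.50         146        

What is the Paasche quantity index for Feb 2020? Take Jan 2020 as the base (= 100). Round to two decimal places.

94.97

Paasche quantity index uses current-period prices as weights.
ΣP(Feb 2020)·Q(Feb 2020) = 8.58×53 + 3.53×245 + 1.60×366 + 1.50×146 = 454.74 + 864.85 + 585.6 + 219 = 2124.19
ΣP(Feb 2020)·Q(Jan 2020) = 8.58×55 + 3.53×277 + 1.60×386 + 1.50×113 = 471.9 + 977.81 + 617.6 + 169.5 = 2236.81
Index = 2124.19 / 2236.81 × 100 = 94.9652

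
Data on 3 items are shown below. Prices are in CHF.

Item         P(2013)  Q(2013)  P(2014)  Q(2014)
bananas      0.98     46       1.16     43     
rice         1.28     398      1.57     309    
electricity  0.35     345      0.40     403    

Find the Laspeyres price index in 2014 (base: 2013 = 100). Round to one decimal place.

Laspeyres price index uses base-period quantities as weights.
ΣP(2014)·Q(2013) = 1.16×46 + 1.57×398 + 0.40×345 = 53.36 + 624.86 + 138 = 816.22
ΣP(2013)·Q(2013) = 0.98×46 + 1.28×398 + 0.35×345 = 45.08 + 509.44 + 120.75 = 675.27
Index = 816.22 / 675.27 × 100 = 120.8731

120.9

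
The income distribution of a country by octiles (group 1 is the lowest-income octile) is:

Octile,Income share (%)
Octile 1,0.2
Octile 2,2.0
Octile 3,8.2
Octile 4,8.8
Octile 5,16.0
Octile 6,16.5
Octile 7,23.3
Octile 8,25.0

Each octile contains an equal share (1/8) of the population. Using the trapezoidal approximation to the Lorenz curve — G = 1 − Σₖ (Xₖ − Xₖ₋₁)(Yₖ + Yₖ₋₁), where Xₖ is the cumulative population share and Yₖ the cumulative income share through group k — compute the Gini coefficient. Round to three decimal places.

0.390

Cumulative income shares Yₖ: 0.0020, 0.0220, 0.1040, 0.1920, 0.3520, 0.5170, 0.7500, 1.0000
Σ (Xₖ−Xₖ₋₁)(Yₖ+Yₖ₋₁) = (1/8)(0.0020+0.0000) + (1/8)(0.0220+0.0020) + (1/8)(0.1040+0.0220) + (1/8)(0.1920+0.1040) + (1/8)(0.3520+0.1920) + (1/8)(0.5170+0.3520) + (1/8)(0.7500+0.5170) + (1/8)(1.0000+0.7500)
  = 0.0003 + 0.0030 + 0.0157 + 0.0370 + 0.0680 + 0.1086 + 0.1584 + 0.2188 = 0.6098
G = 1 − 0.6098 = 0.3902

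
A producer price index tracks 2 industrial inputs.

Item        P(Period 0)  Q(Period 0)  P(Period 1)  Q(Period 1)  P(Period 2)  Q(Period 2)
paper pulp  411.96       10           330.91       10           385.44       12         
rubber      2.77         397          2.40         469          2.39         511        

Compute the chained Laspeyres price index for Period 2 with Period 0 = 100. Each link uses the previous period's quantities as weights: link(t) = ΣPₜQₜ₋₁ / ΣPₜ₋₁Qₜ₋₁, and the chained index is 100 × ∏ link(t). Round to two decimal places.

Link Period 0→Period 1:
ΣP(Period 1)Q(Period 0) = 330.91×10 + 2.40×397 = 3309.1 + 952.8 = 4261.9
ΣP(Period 0)Q(Period 0) = 411.96×10 + 2.77×397 = 4119.6 + 1099.69 = 5219.29
link = 4261.9/5219.29 = 0.816567
Link Period 1→Period 2:
ΣP(Period 2)Q(Period 1) = 385.44×10 + 2.39×469 = 3854.4 + 1120.91 = 4975.31
ΣP(Period 1)Q(Period 1) = 330.91×10 + 2.40×469 = 3309.1 + 1125.6 = 4434.7
link = 4975.31/4434.7 = 1.121905
Chained index = 100 × 0.816567 × 1.121905 = 91.6110

91.61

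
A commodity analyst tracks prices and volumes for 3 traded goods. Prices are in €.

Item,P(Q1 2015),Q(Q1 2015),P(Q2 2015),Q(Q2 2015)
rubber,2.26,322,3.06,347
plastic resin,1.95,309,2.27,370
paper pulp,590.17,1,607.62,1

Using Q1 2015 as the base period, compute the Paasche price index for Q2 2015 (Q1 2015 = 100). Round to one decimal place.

119.7

Paasche price index uses current-period quantities as weights.
ΣP(Q2 2015)·Q(Q2 2015) = 3.06×347 + 2.27×370 + 607.62×1 = 1061.82 + 839.9 + 607.62 = 2509.34
ΣP(Q1 2015)·Q(Q2 2015) = 2.26×347 + 1.95×370 + 590.17×1 = 784.22 + 721.5 + 590.17 = 2095.89
Index = 2509.34 / 2095.89 × 100 = 119.7267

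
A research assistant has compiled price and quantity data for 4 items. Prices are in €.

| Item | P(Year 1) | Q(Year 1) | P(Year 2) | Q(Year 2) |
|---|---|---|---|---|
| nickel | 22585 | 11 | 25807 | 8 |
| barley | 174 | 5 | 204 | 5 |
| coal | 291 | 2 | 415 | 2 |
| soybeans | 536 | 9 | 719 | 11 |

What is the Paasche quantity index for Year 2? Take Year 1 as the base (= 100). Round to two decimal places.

Paasche quantity index uses current-period prices as weights.
ΣP(Year 2)·Q(Year 2) = 25807×8 + 204×5 + 415×2 + 719×11 = 206456 + 1020 + 830 + 7909 = 216215
ΣP(Year 2)·Q(Year 1) = 25807×11 + 204×5 + 415×2 + 719×9 = 283877 + 1020 + 830 + 6471 = 292198
Index = 216215 / 292198 × 100 = 73.9961

74.00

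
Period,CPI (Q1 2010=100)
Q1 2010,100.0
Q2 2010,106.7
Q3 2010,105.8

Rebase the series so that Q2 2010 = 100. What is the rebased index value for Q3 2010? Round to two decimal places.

99.16

Rebased(Q3 2010) = 105.8 / 106.7 × 100 = 99.1565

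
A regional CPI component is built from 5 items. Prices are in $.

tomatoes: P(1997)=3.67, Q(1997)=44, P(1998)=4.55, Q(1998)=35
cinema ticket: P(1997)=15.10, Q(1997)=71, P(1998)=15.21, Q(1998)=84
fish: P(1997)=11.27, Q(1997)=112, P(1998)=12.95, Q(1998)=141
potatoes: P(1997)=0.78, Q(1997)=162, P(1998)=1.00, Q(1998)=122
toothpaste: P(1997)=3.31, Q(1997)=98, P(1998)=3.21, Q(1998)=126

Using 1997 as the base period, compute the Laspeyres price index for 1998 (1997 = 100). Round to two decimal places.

Laspeyres price index uses base-period quantities as weights.
ΣP(1998)·Q(1997) = 4.55×44 + 15.21×71 + 12.95×112 + 1.00×162 + 3.21×98 = 200.2 + 1079.91 + 1450.4 + 162 + 314.58 = 3207.09
ΣP(1997)·Q(1997) = 3.67×44 + 15.10×71 + 11.27×112 + 0.78×162 + 3.31×98 = 161.48 + 1072.1 + 1262.24 + 126.36 + 324.38 = 2946.56
Index = 3207.09 / 2946.56 × 100 = 108.8418

108.84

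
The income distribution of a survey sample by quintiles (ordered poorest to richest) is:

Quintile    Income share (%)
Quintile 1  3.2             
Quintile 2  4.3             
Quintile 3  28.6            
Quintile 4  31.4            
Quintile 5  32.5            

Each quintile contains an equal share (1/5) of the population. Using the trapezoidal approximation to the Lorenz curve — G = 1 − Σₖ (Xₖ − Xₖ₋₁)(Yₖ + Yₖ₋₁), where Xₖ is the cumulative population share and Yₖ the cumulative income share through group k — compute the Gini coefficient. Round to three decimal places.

Cumulative income shares Yₖ: 0.0320, 0.0750, 0.3610, 0.6750, 1.0000
Σ (Xₖ−Xₖ₋₁)(Yₖ+Yₖ₋₁) = (1/5)(0.0320+0.0000) + (1/5)(0.0750+0.0320) + (1/5)(0.3610+0.0750) + (1/5)(0.6750+0.3610) + (1/5)(1.0000+0.6750)
  = 0.0064 + 0.0214 + 0.0872 + 0.2072 + 0.3350 = 0.6572
G = 1 − 0.6572 = 0.3428

0.343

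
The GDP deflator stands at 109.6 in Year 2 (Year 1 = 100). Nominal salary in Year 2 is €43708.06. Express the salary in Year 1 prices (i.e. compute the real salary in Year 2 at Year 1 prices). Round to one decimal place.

Real = Nominal ÷ (Index/100) = 43708.06 ÷ (109.6/100)
     = 43708.06 ÷ 1.096 = 39879.6168

39879.6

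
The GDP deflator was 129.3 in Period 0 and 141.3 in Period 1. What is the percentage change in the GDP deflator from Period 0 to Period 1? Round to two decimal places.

9.28%

Change = (141.3 − 129.3) / 129.3 × 100
       = 12.0 / 129.3 × 100 = 9.2807%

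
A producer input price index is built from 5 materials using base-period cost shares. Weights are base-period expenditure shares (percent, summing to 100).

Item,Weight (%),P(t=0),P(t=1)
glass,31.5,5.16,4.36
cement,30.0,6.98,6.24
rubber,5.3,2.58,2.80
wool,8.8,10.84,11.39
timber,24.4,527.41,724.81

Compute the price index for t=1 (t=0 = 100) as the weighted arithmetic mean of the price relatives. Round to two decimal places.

101.97

glass: 31.5 × (4.36/5.16) = 31.5 × 0.844961 = 26.6163
cement: 30.0 × (6.24/6.98) = 30.0 × 0.893983 = 26.8195
rubber: 5.3 × (2.80/2.58) = 5.3 × 1.085271 = 5.7519
wool: 8.8 × (11.39/10.84) = 8.8 × 1.050738 = 9.2465
timber: 24.4 × (724.81/527.41) = 24.4 × 1.374282 = 33.5325
Index = Σ wᵢ·(p₁ᵢ/p₀ᵢ) = 26.6163 + 26.8195 + 5.7519 + 9.2465 + 33.5325 = 101.9667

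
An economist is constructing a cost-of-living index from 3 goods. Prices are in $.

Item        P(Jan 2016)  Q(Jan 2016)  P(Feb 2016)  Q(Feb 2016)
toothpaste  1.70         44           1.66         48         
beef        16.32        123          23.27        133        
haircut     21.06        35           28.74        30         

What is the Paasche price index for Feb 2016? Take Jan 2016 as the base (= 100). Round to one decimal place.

140.0

Paasche price index uses current-period quantities as weights.
ΣP(Feb 2016)·Q(Feb 2016) = 1.66×48 + 23.27×133 + 28.74×30 = 79.68 + 3094.91 + 862.2 = 4036.79
ΣP(Jan 2016)·Q(Feb 2016) = 1.70×48 + 16.32×133 + 21.06×30 = 81.6 + 2170.56 + 631.8 = 2883.96
Index = 4036.79 / 2883.96 × 100 = 139.9739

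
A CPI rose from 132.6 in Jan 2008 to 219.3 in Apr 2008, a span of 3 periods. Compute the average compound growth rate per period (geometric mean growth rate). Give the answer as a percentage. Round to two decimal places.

18.26%

Growth factor = (219.3/132.6)^(1/3) = (1.653846)^(1/3) = 1.182583
Growth rate = 1.182583 − 1 = 0.182583 = 18.2583%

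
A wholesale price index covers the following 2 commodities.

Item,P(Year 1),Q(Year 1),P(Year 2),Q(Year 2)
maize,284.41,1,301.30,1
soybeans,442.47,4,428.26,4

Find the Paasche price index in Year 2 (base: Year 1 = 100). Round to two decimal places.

98.06

Paasche price index uses current-period quantities as weights.
ΣP(Year 2)·Q(Year 2) = 301.30×1 + 428.26×4 = 301.3 + 1713.04 = 2014.34
ΣP(Year 1)·Q(Year 2) = 284.41×1 + 442.47×4 = 284.41 + 1769.88 = 2054.29
Index = 2014.34 / 2054.29 × 100 = 98.0553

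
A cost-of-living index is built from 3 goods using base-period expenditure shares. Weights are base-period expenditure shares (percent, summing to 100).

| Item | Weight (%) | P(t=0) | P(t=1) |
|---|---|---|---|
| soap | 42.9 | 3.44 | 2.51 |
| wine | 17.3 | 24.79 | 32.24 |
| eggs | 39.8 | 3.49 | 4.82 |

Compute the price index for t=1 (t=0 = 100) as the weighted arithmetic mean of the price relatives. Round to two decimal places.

108.77

soap: 42.9 × (2.51/3.44) = 42.9 × 0.729651 = 31.3020
wine: 17.3 × (32.24/24.79) = 17.3 × 1.300524 = 22.4991
eggs: 39.8 × (4.82/3.49) = 39.8 × 1.381089 = 54.9673
Index = Σ wᵢ·(p₁ᵢ/p₀ᵢ) = 31.3020 + 22.4991 + 54.9673 = 108.7684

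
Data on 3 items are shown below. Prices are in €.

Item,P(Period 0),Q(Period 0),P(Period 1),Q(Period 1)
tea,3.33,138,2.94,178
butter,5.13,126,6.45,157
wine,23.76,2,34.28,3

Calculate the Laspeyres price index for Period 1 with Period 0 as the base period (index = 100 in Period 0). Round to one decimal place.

111.6

Laspeyres price index uses base-period quantities as weights.
ΣP(Period 1)·Q(Period 0) = 2.94×138 + 6.45×126 + 34.28×2 = 405.72 + 812.7 + 68.56 = 1286.98
ΣP(Period 0)·Q(Period 0) = 3.33×138 + 5.13×126 + 23.76×2 = 459.54 + 646.38 + 47.52 = 1153.44
Index = 1286.98 / 1153.44 × 100 = 111.5775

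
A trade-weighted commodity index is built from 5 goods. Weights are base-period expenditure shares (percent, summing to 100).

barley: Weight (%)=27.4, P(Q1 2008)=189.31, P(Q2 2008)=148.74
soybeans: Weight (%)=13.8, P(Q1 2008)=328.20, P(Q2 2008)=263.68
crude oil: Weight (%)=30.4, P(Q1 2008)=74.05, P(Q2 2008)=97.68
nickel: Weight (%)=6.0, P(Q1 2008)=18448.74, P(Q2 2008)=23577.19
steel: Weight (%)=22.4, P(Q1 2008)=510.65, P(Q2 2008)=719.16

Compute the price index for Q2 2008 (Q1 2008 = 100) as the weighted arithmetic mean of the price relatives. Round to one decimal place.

111.9

barley: 27.4 × (148.74/189.31) = 27.4 × 0.785695 = 21.5281
soybeans: 13.8 × (263.68/328.20) = 13.8 × 0.803413 = 11.0871
crude oil: 30.4 × (97.68/74.05) = 30.4 × 1.319109 = 40.1009
nickel: 6.0 × (23577.19/18448.74) = 6.0 × 1.277984 = 7.6679
steel: 22.4 × (719.16/510.65) = 22.4 × 1.408323 = 31.5464
Index = Σ wᵢ·(p₁ᵢ/p₀ᵢ) = 21.5281 + 11.0871 + 40.1009 + 7.6679 + 31.5464 = 111.9304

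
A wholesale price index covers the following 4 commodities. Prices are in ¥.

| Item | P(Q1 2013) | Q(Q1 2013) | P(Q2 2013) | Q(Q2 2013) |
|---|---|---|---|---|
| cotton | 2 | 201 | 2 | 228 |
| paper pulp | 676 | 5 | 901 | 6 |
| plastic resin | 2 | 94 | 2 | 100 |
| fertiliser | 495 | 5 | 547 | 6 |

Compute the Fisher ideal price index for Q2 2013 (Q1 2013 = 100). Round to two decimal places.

121.56

Laspeyres component (base-period weights):
ΣP(Q2 2013)Q(Q1 2013) = 2×201 + 901×5 + 2×94 + 547×5 = 402 + 4505 + 188 + 2735 = 7830
ΣP(Q1 2013)Q(Q1 2013) = 2×201 + 676×5 + 2×94 + 495×5 = 402 + 3380 + 188 + 2475 = 6445
L = 7830 / 6445 × 100 = 121.4895
Paasche component (current-period weights):
ΣP(Q2 2013)Q(Q2 2013) = 2×228 + 901×6 + 2×100 + 547×6 = 456 + 5406 + 200 + 3282 = 9344
ΣP(Q1 2013)Q(Q2 2013) = 2×228 + 676×6 + 2×100 + 495×6 = 456 + 4056 + 200 + 2970 = 7682
P = 9344 / 7682 × 100 = 121.6350
Fisher = √(L × P) = √(121.4895 × 121.6350) = 121.5622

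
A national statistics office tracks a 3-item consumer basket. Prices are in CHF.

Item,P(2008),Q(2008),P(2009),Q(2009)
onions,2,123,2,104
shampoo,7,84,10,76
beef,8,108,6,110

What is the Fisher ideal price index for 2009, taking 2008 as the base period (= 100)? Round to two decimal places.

101.30

Laspeyres component (base-period weights):
ΣP(2009)Q(2008) = 2×123 + 10×84 + 6×108 = 246 + 840 + 648 = 1734
ΣP(2008)Q(2008) = 2×123 + 7×84 + 8×108 = 246 + 588 + 864 = 1698
L = 1734 / 1698 × 100 = 102.1201
Paasche component (current-period weights):
ΣP(2009)Q(2009) = 2×104 + 10×76 + 6×110 = 208 + 760 + 660 = 1628
ΣP(2008)Q(2009) = 2×104 + 7×76 + 8×110 = 208 + 532 + 880 = 1620
P = 1628 / 1620 × 100 = 100.4938
Fisher = √(L × P) = √(102.1201 × 100.4938) = 101.3037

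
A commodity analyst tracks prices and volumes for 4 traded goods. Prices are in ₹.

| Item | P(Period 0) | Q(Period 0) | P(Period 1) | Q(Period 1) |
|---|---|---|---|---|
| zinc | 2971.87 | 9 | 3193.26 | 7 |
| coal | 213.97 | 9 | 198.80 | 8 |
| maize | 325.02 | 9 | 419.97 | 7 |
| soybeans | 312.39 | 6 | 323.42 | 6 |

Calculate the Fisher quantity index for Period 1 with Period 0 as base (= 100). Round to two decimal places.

79.59

Laspeyres component (base-period weights):
ΣP(Period 0)Q(Period 1) = 2971.87×7 + 213.97×8 + 325.02×7 + 312.39×6 = 20803.09 + 1711.76 + 2275.14 + 1874.34 = 26664.33
ΣP(Period 0)Q(Period 0) = 2971.87×9 + 213.97×9 + 325.02×9 + 312.39×6 = 26746.83 + 1925.73 + 2925.18 + 1874.34 = 33472.08
L = 26664.33 / 33472.08 × 100 = 79.6614
Paasche component (current-period weights):
ΣP(Period 1)Q(Period 1) = 3193.26×7 + 198.80×8 + 419.97×7 + 323.42×6 = 22352.82 + 1590.4 + 2939.79 + 1940.52 = 28823.53
ΣP(Period 1)Q(Period 0) = 3193.26×9 + 198.80×9 + 419.97×9 + 323.42×6 = 28739.34 + 1789.2 + 3779.73 + 1940.52 = 36248.79
P = 28823.53 / 36248.79 × 100 = 79.5158
Fisher = √(L × P) = √(79.6614 × 79.5158) = 79.5886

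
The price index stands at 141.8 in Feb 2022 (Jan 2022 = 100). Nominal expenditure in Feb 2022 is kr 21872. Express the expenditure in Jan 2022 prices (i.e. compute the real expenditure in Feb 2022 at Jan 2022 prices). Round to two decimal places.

Real = Nominal ÷ (Index/100) = 21872 ÷ (141.8/100)
     = 21872 ÷ 1.418 = 15424.5416

15424.54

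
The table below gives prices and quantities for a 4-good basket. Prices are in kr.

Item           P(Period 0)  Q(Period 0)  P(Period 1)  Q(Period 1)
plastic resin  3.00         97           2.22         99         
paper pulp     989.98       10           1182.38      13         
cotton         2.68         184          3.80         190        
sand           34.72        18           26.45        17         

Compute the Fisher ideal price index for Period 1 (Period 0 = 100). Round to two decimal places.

117.17

Laspeyres component (base-period weights):
ΣP(Period 1)Q(Period 0) = 2.22×97 + 1182.38×10 + 3.80×184 + 26.45×18 = 215.34 + 11823.8 + 699.2 + 476.1 = 13214.44
ΣP(Period 0)Q(Period 0) = 3.00×97 + 989.98×10 + 2.68×184 + 34.72×18 = 291 + 9899.8 + 493.12 + 624.96 = 11308.88
L = 13214.44 / 11308.88 × 100 = 116.8501
Paasche component (current-period weights):
ΣP(Period 1)Q(Period 1) = 2.22×99 + 1182.38×13 + 3.80×190 + 26.45×17 = 219.78 + 15370.94 + 722 + 449.65 = 16762.37
ΣP(Period 0)Q(Period 1) = 3.00×99 + 989.98×13 + 2.68×190 + 34.72×17 = 297 + 12869.74 + 509.2 + 590.24 = 14266.18
P = 16762.37 / 14266.18 × 100 = 117.4973
Fisher = √(L × P) = √(116.8501 × 117.4973) = 117.1732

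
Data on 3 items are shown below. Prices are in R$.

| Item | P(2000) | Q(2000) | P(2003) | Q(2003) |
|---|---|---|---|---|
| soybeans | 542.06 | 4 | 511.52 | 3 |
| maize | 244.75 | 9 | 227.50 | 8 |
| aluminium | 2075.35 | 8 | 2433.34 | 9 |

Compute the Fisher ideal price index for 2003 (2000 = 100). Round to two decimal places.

112.89

Laspeyres component (base-period weights):
ΣP(2003)Q(2000) = 511.52×4 + 227.50×9 + 2433.34×8 = 2046.08 + 2047.5 + 19466.72 = 23560.3
ΣP(2000)Q(2000) = 542.06×4 + 244.75×9 + 2075.35×8 = 2168.24 + 2202.75 + 16602.8 = 20973.79
L = 23560.3 / 20973.79 × 100 = 112.3321
Paasche component (current-period weights):
ΣP(2003)Q(2003) = 511.52×3 + 227.50×8 + 2433.34×9 = 1534.56 + 1820 + 21900.06 = 25254.62
ΣP(2000)Q(2003) = 542.06×3 + 244.75×8 + 2075.35×9 = 1626.18 + 1958 + 18678.15 = 22262.33
P = 25254.62 / 22262.33 × 100 = 113.4410
Fisher = √(L × P) = √(112.3321 × 113.4410) = 112.8852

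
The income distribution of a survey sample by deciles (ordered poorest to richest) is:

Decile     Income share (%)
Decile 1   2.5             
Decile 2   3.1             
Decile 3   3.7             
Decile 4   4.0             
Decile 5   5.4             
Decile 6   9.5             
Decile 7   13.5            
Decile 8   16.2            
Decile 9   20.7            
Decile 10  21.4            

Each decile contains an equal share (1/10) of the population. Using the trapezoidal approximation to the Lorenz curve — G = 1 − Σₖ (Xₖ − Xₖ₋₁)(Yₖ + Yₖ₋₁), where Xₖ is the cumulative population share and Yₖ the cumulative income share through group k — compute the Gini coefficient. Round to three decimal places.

0.388

Cumulative income shares Yₖ: 0.0250, 0.0560, 0.0930, 0.1330, 0.1870, 0.2820, 0.4170, 0.5790, 0.7860, 1.0000
Σ (Xₖ−Xₖ₋₁)(Yₖ+Yₖ₋₁) = (1/10)(0.0250+0.0000) + (1/10)(0.0560+0.0250) + (1/10)(0.0930+0.0560) + (1/10)(0.1330+0.0930) + (1/10)(0.1870+0.1330) + (1/10)(0.2820+0.1870) + (1/10)(0.4170+0.2820) + (1/10)(0.5790+0.4170) + (1/10)(0.7860+0.5790) + (1/10)(1.0000+0.7860)
  = 0.0025 + 0.0081 + 0.0149 + 0.0226 + 0.0320 + 0.0469 + 0.0699 + 0.0996 + 0.1365 + 0.1786 = 0.6116
G = 1 − 0.6116 = 0.3884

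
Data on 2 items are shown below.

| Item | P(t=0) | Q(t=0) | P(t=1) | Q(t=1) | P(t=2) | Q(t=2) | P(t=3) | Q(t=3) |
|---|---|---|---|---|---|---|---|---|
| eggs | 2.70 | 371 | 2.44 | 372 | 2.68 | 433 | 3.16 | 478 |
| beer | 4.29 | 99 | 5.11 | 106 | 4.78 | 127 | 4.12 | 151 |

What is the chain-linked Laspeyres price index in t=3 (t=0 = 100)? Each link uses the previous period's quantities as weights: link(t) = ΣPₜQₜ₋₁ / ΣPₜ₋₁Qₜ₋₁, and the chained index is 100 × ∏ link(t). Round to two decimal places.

109.84

Link t=0→t=1:
ΣP(t=1)Q(t=0) = 2.44×371 + 5.11×99 = 905.24 + 505.89 = 1411.13
ΣP(t=0)Q(t=0) = 2.70×371 + 4.29×99 = 1001.7 + 424.71 = 1426.41
link = 1411.13/1426.41 = 0.989288
Link t=1→t=2:
ΣP(t=2)Q(t=1) = 2.68×372 + 4.78×106 = 996.96 + 506.68 = 1503.64
ΣP(t=1)Q(t=1) = 2.44×372 + 5.11×106 = 907.68 + 541.66 = 1449.34
link = 1503.64/1449.34 = 1.037465
Link t=2→t=3:
ΣP(t=3)Q(t=2) = 3.16×433 + 4.12×127 = 1368.28 + 523.24 = 1891.52
ΣP(t=2)Q(t=2) = 2.68×433 + 4.78×127 = 1160.44 + 607.06 = 1767.5
link = 1891.52/1767.5 = 1.070167
Chained index = 100 × 0.989288 × 1.037465 × 1.070167 = 109.8368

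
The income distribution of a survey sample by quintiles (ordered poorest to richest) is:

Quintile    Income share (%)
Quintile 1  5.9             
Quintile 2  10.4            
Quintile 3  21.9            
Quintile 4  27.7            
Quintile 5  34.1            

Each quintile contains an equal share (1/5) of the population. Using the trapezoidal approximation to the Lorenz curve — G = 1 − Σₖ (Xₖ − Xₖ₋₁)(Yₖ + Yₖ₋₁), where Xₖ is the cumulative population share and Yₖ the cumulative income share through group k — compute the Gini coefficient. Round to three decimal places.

0.295

Cumulative income shares Yₖ: 0.0590, 0.1630, 0.3820, 0.6590, 1.0000
Σ (Xₖ−Xₖ₋₁)(Yₖ+Yₖ₋₁) = (1/5)(0.0590+0.0000) + (1/5)(0.1630+0.0590) + (1/5)(0.3820+0.1630) + (1/5)(0.6590+0.3820) + (1/5)(1.0000+0.6590)
  = 0.0118 + 0.0444 + 0.1090 + 0.2082 + 0.3318 = 0.7052
G = 1 − 0.7052 = 0.2948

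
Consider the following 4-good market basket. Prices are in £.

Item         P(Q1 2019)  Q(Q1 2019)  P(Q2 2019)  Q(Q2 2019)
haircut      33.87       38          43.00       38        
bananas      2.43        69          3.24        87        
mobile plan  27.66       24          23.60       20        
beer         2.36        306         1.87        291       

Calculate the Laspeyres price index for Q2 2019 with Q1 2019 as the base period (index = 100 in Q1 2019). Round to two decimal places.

105.47

Laspeyres price index uses base-period quantities as weights.
ΣP(Q2 2019)·Q(Q1 2019) = 43.00×38 + 3.24×69 + 23.60×24 + 1.87×306 = 1634 + 223.56 + 566.4 + 572.22 = 2996.18
ΣP(Q1 2019)·Q(Q1 2019) = 33.87×38 + 2.43×69 + 27.66×24 + 2.36×306 = 1287.06 + 167.67 + 663.84 + 722.16 = 2840.73
Index = 2996.18 / 2840.73 × 100 = 105.4722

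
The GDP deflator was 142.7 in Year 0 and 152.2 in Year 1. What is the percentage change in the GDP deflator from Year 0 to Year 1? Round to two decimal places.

Change = (152.2 − 142.7) / 142.7 × 100
       = 9.5 / 142.7 × 100 = 6.6573%

6.66%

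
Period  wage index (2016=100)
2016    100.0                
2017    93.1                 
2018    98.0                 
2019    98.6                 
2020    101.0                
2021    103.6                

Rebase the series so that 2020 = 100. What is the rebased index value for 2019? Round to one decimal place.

Rebased(2019) = 98.6 / 101.0 × 100 = 97.6238

97.6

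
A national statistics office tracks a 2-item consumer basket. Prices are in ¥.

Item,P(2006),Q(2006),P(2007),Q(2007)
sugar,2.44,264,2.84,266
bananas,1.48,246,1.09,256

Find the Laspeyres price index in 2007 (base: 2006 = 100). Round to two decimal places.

100.96

Laspeyres price index uses base-period quantities as weights.
ΣP(2007)·Q(2006) = 2.84×264 + 1.09×246 = 749.76 + 268.14 = 1017.9
ΣP(2006)·Q(2006) = 2.44×264 + 1.48×246 = 644.16 + 364.08 = 1008.24
Index = 1017.9 / 1008.24 × 100 = 100.9581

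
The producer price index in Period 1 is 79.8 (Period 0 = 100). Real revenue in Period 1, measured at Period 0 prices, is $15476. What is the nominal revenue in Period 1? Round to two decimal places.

Nominal = Real × (Index/100) = 15476 × (79.8/100)
        = 15476 × 0.798 = 12349.8480

12349.85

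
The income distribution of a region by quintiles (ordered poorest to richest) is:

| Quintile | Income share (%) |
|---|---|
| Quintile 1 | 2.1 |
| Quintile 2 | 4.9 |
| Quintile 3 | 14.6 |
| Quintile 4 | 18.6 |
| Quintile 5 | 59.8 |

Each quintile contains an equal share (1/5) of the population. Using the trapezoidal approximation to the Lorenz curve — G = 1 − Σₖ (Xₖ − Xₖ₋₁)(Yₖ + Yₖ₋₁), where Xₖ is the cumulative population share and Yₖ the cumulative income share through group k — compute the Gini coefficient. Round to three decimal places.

Cumulative income shares Yₖ: 0.0210, 0.0700, 0.2160, 0.4020, 1.0000
Σ (Xₖ−Xₖ₋₁)(Yₖ+Yₖ₋₁) = (1/5)(0.0210+0.0000) + (1/5)(0.0700+0.0210) + (1/5)(0.2160+0.0700) + (1/5)(0.4020+0.2160) + (1/5)(1.0000+0.4020)
  = 0.0042 + 0.0182 + 0.0572 + 0.1236 + 0.2804 = 0.4836
G = 1 − 0.4836 = 0.5164

0.516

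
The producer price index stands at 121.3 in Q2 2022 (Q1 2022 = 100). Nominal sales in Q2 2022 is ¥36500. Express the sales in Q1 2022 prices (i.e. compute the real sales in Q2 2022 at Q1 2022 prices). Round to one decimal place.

Real = Nominal ÷ (Index/100) = 36500 ÷ (121.3/100)
     = 36500 ÷ 1.213 = 30090.6843

30090.7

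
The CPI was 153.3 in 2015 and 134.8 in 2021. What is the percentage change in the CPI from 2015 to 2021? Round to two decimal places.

Change = (134.8 − 153.3) / 153.3 × 100
       = -18.5 / 153.3 × 100 = -12.0678%

-12.07%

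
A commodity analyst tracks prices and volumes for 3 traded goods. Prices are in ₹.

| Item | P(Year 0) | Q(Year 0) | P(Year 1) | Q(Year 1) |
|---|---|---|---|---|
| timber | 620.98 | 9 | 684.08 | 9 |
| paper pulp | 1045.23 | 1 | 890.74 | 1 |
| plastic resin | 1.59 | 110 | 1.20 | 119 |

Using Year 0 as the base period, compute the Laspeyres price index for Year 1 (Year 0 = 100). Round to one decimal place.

105.4

Laspeyres price index uses base-period quantities as weights.
ΣP(Year 1)·Q(Year 0) = 684.08×9 + 890.74×1 + 1.20×110 = 6156.72 + 890.74 + 132 = 7179.46
ΣP(Year 0)·Q(Year 0) = 620.98×9 + 1045.23×1 + 1.59×110 = 5588.82 + 1045.23 + 174.9 = 6808.95
Index = 7179.46 / 6808.95 × 100 = 105.4415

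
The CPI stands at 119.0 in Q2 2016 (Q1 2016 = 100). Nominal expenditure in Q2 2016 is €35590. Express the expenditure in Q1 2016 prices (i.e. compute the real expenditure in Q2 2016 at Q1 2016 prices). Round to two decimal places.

Real = Nominal ÷ (Index/100) = 35590 ÷ (119.0/100)
     = 35590 ÷ 1.190 = 29907.5630

29907.56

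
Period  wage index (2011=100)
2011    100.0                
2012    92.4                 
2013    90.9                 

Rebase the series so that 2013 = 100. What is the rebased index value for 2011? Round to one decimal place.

Rebased(2011) = 100.0 / 90.9 × 100 = 110.0110

110.0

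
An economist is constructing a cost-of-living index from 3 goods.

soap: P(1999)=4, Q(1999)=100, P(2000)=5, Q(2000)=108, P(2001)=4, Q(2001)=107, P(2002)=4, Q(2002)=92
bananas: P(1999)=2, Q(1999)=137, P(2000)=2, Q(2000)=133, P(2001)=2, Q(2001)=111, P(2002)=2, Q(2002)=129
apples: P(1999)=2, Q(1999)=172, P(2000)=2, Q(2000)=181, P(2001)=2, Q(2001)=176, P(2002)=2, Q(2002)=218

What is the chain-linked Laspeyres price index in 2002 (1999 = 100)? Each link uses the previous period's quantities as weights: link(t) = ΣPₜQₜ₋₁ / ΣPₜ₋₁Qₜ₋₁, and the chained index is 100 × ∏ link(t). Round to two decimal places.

99.67

Link 1999→2000:
ΣP(2000)Q(1999) = 5×100 + 2×137 + 2×172 = 500 + 274 + 344 = 1118
ΣP(1999)Q(1999) = 4×100 + 2×137 + 2×172 = 400 + 274 + 344 = 1018
link = 1118/1018 = 1.098232
Link 2000→2001:
ΣP(2001)Q(2000) = 4×108 + 2×133 + 2×181 = 432 + 266 + 362 = 1060
ΣP(2000)Q(2000) = 5×108 + 2×133 + 2×181 = 540 + 266 + 362 = 1168
link = 1060/1168 = 0.907534
Link 2001→2002:
ΣP(2002)Q(2001) = 4×107 + 2×111 + 2×176 = 428 + 222 + 352 = 1002
ΣP(2001)Q(2001) = 4×107 + 2×111 + 2×176 = 428 + 222 + 352 = 1002
link = 1002/1002 = 1.000000
Chained index = 100 × 1.098232 × 0.907534 × 1.000000 = 99.6683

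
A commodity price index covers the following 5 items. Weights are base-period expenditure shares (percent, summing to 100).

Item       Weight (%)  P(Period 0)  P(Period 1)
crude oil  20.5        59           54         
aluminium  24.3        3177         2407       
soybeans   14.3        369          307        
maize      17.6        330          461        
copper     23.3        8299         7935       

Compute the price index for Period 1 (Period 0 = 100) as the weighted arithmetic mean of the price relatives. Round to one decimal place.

crude oil: 20.5 × (54/59) = 20.5 × 0.915254 = 18.7627
aluminium: 24.3 × (2407/3177) = 24.3 × 0.757633 = 18.4105
soybeans: 14.3 × (307/369) = 14.3 × 0.831978 = 11.8973
maize: 17.6 × (461/330) = 17.6 × 1.396970 = 24.5867
copper: 23.3 × (7935/8299) = 23.3 × 0.956139 = 22.2780
Index = Σ wᵢ·(p₁ᵢ/p₀ᵢ) = 18.7627 + 18.4105 + 11.8973 + 24.5867 + 22.2780 = 95.9352

95.9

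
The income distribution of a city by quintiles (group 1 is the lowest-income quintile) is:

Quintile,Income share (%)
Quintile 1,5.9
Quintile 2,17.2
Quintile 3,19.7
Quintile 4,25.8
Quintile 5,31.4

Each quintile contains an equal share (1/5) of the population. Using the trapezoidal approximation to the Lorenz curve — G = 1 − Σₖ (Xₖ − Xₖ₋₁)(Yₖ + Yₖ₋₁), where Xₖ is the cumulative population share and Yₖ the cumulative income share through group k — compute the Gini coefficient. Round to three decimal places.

0.238

Cumulative income shares Yₖ: 0.0590, 0.2310, 0.4280, 0.6860, 1.0000
Σ (Xₖ−Xₖ₋₁)(Yₖ+Yₖ₋₁) = (1/5)(0.0590+0.0000) + (1/5)(0.2310+0.0590) + (1/5)(0.4280+0.2310) + (1/5)(0.6860+0.4280) + (1/5)(1.0000+0.6860)
  = 0.0118 + 0.0580 + 0.1318 + 0.2228 + 0.3372 = 0.7616
G = 1 − 0.7616 = 0.2384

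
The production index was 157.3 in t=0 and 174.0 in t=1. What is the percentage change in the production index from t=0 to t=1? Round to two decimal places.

10.62%

Change = (174.0 − 157.3) / 157.3 × 100
       = 16.7 / 157.3 × 100 = 10.6167%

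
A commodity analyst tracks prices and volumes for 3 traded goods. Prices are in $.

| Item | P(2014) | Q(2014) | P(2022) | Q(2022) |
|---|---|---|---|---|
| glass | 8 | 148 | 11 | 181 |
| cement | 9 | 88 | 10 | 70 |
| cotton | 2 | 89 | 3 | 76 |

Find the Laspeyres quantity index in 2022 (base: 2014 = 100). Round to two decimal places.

103.53

Laspeyres quantity index uses base-period prices as weights.
ΣP(2014)·Q(2022) = 8×181 + 9×70 + 2×76 = 1448 + 630 + 152 = 2230
ΣP(2014)·Q(2014) = 8×148 + 9×88 + 2×89 = 1184 + 792 + 178 = 2154
Index = 2230 / 2154 × 100 = 103.5283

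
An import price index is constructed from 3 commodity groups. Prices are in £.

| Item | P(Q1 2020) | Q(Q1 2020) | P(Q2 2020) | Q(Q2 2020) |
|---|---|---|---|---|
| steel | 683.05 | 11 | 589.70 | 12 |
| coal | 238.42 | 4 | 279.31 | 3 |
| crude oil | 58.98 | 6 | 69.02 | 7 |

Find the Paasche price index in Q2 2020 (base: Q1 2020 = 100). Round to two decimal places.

Paasche price index uses current-period quantities as weights.
ΣP(Q2 2020)·Q(Q2 2020) = 589.70×12 + 279.31×3 + 69.02×7 = 7076.4 + 837.93 + 483.14 = 8397.47
ΣP(Q1 2020)·Q(Q2 2020) = 683.05×12 + 238.42×3 + 58.98×7 = 8196.6 + 715.26 + 412.86 = 9324.72
Index = 8397.47 / 9324.72 × 100 = 90.0560

90.06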